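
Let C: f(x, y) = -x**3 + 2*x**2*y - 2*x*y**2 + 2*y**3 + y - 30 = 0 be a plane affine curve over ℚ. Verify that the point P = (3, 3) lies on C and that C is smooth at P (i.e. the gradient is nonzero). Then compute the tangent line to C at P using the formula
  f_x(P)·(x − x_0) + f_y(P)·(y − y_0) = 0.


Tangent line at P: -9*x + 37*y - 84 = 0.

Step 1: f(3, 3) = 0, so P lies on C.
Step 2: partial derivatives
  f_x(x, y) = -3*x**2 + 4*x*y - 2*y**2, f_y(x, y) = 2*x**2 - 4*x*y + 6*y**2 + 1.
  f_x(P) = -9, f_y(P) = 37 (gradient nonzero, so P is smooth).
Step 3: tangent line at P: -9·(x − 3) + 37·(y − 3) = 0.
Expanding: -9*x + 37*y - 84 = 0.


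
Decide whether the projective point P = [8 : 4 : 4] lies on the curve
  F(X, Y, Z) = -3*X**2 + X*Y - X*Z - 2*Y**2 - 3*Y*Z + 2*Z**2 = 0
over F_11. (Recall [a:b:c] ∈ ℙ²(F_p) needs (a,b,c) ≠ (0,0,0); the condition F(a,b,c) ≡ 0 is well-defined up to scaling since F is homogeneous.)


F(8,4,4) ≡ 2 (mod 11); P is NOT on the curve.

Evaluate F(8, 4, 4) term-by-term (mod 11).
  -3*X**2 ↦ -3·64·1·1 = -192
  X*Y ↦ 1·8·4·1 = 32
  -X*Z ↦ -1·8·1·4 = -32
  -2*Y**2 ↦ -2·1·16·1 = -32
  -3*Y*Z ↦ -3·1·4·4 = -48
  2*Z**2 ↦ 2·1·1·16 = 32
Sum: F(8, 4, 4) = (-192) + (32) + (-32) + (-32) + (-48) + (32) = -240.
Reducing mod 11: -240 ≡ 2 (mod 11).
Since F(a, b, c) ≡ 2 ≠ 0 (mod 11), P does NOT lie on the curve.


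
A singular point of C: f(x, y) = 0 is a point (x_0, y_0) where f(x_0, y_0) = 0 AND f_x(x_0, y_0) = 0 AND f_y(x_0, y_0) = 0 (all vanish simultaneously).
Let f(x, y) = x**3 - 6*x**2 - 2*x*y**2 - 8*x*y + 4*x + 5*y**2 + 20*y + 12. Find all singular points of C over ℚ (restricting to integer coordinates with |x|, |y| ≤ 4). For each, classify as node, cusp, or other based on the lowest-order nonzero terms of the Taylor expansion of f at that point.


Singular points: {(2, -2)}; classification: cusp.

Compute partial derivatives:
  f_x = 3*x**2 - 12*x - 2*y**2 - 8*y + 4.
  f_y = -4*x*y - 8*x + 10*y + 20.
Scan x_0 ∈ {−4, ..., 4}. For each x_0, f_y(x_0, y) is a polynomial in y; find its integer roots y ∈ {−4, ..., 4}, then test f_x and f at those candidates.
  x = -4: f_y(-4, y) = 26*y + 52; vanishes at y ∈ {-2}. (-4, -2): f_x = 108 ≠ 0.
  x = -3: f_y(-3, y) = 22*y + 44; vanishes at y ∈ {-2}. (-3, -2): f_x = 75 ≠ 0.
  x = -2: f_y(-2, y) = 18*y + 36; vanishes at y ∈ {-2}. (-2, -2): f_x = 48 ≠ 0.
  x = -1: f_y(-1, y) = 14*y + 28; vanishes at y ∈ {-2}. (-1, -2): f_x = 27 ≠ 0.
  x = 0: f_y(0, y) = 10*y + 20; vanishes at y ∈ {-2}. (0, -2): f_x = 12 ≠ 0.
  x = 1: f_y(1, y) = 6*y + 12; vanishes at y ∈ {-2}. (1, -2): f_x = 3 ≠ 0.
  x = 2: f_y(2, y) = 2*y + 4; vanishes at y ∈ {-2}. (2, -2): f_x = 0, f = 0 — SINGULAR.
  x = 3: f_y(3, y) = -2*y - 4; vanishes at y ∈ {-2}. (3, -2): f_x = 3 ≠ 0.
  x = 4: f_y(4, y) = -6*y - 12; vanishes at y ∈ {-2}. (4, -2): f_x = 12 ≠ 0.
Only singular point on the grid: (2, -2).
Classify: substitute x = 2 + u, y = -2 + v and expand: f = u**3 - 2*u*v**2 + v**2.
No constant or linear terms (consistent with a singular point). Quadratic part: v**2. Cubic part: u**3 - 2*u*v**2.
The quadratic part v**2 is a perfect square, so there is a single (double) tangent line v = 0, i.e. y = -2. Restricting the cubic part to that line (v = 0) leaves u**3 ≠ 0, so f is not divisible by v and the branch is v² ≈ -u**3 to lowest order — this is a cusp.
Classification: cusp.


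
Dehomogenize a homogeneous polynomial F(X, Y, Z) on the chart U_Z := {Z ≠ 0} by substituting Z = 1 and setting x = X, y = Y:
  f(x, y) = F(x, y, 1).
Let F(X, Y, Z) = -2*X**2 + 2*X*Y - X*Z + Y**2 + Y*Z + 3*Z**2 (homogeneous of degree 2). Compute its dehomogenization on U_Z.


f(x, y) = -2*x**2 + 2*x*y - x + y**2 + y + 3

On U_Z we set Z = 1. Each monomial c·X^i·Y^j·Z^k in F becomes c·x^i·y^j·1^k = c·x^i·y^j.
Substituting Z = 1: F(X, Y, 1) = -2*x**2 + 2*x*y - x + y**2 + y + 3.
Note: deg(f) ≤ deg(F) = 2; strict inequality happens when F is divisible by Z (lost terms).


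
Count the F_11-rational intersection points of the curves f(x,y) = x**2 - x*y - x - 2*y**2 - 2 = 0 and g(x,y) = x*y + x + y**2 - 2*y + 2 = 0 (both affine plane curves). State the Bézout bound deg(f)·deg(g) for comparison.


Common zeros: {(5, 1)}; count = 1; Bézout bound = 4.

deg(f) = 2, deg(g) = 2, so Bézout bound = 4.
Scan x ∈ F_11. For each x, list the y ∈ F_11 with f(x, y) ≡ 0 and those with g(x, y) ≡ 0 (mod 11); the common zeros in that column are the intersection.
  x = 0: f ≡ 0 at y ∈ ∅; g ≡ 0 at y ∈ ∅; common: ∅.
  x = 1: f ≡ 0 at y ∈ ∅; g ≡ 0 at y ∈ {6}; common: ∅.
  x = 2: f ≡ 0 at y ∈ {0, 10}; g ≡ 0 at y ∈ ∅; common: ∅.
  x = 3: f ≡ 0 at y ∈ ∅; g ≡ 0 at y ∈ {2, 8}; common: ∅.
  x = 4: f ≡ 0 at y ∈ ∅; g ≡ 0 at y ∈ ∅; common: ∅.
  x = 5: f ≡ 0 at y ∈ {1, 2}; g ≡ 0 at y ∈ {1, 7}; common: {1}.
  x = 6: f ≡ 0 at y ∈ ∅; g ≡ 0 at y ∈ ∅; common: ∅.
  x = 7: f ≡ 0 at y ∈ ∅; g ≡ 0 at y ∈ {3}; common: ∅.
  x = 8: f ≡ 0 at y ∈ {1, 6}; g ≡ 0 at y ∈ ∅; common: ∅.
  x = 9: f ≡ 0 at y ∈ {2, 10}; g ≡ 0 at y ∈ {0, 4}; common: ∅.
  x = 10: f ≡ 0 at y ∈ {0, 6}; g ≡ 0 at y ∈ {5, 9}; common: ∅.
Collecting: common zeros = {(5, 1)}, so the count is 1.
Comparison with the Bézout bound: 1 ≤ 4 = deg(f)·deg(g), as expected for curves with no common component (the affine F_11-count falls short of the bound because intersections may lie at infinity, over extension fields, or carry multiplicity).


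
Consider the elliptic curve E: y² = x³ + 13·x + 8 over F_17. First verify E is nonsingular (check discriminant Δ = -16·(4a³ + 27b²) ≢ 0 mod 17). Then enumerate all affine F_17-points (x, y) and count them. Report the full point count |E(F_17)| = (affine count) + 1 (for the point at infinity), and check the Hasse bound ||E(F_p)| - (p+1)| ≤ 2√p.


Affine points = {(0, 5), (0, 12), (2, 5), (2, 12), (6, 8), (6, 9), (7, 0), (9, 2), (9, 15), (10, 4), (10, 13), (15, 5), (15, 12)}; affine count = 13; |E(F_17)| = 14.

Discriminant check: Δ ∝ 4a³ + 27b² = 4·13³ + 27·8² = 4·2197 + 27·64 ≡ 10 (mod 17). Nonzero ⇒ E is nonsingular.
For each x ∈ F_17, compute rhs = x³ + 13·x + 8 mod 17, then count y ∈ F_17 with y² ≡ rhs.
  x = 0: rhs = 8, matching y values: 5, 12 (2 points).
  x = 1: rhs = 5, matching y values: none (0 points).
  x = 2: rhs = 8, matching y values: 5, 12 (2 points).
  x = 3: rhs = 6, matching y values: none (0 points).
  x = 4: rhs = 5, matching y values: none (0 points).
  x = 5: rhs = 11, matching y values: none (0 points).
  x = 6: rhs = 13, matching y values: 8, 9 (2 points).
  x = 7: rhs = 0, matching y values: 0 (1 points).
  x = 8: rhs = 12, matching y values: none (0 points).
  x = 9: rhs = 4, matching y values: 2, 15 (2 points).
  x = 10: rhs = 16, matching y values: 4, 13 (2 points).
  x = 11: rhs = 3, matching y values: none (0 points).
  x = 12: rhs = 5, matching y values: none (0 points).
  x = 13: rhs = 11, matching y values: none (0 points).
  x = 14: rhs = 10, matching y values: none (0 points).
  x = 15: rhs = 8, matching y values: 5, 12 (2 points).
  x = 16: rhs = 11, matching y values: none (0 points).
Total affine count: 13.
Full point count |E(F_17)| = 13 + 1 = 14.
Hasse bound: |14 − (17+1)| = |-4| = 4 ≤ 2√17 ≈ 8.2462 ✓.


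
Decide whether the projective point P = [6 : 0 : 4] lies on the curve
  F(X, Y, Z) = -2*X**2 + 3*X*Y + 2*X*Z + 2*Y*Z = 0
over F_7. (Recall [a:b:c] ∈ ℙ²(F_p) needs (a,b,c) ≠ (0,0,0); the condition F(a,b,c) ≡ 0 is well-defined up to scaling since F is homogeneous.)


F(6,0,4) ≡ 4 (mod 7); P is NOT on the curve.

Evaluate F(6, 0, 4) term-by-term (mod 7).
  -2*X**2 ↦ -2·36·1·1 = -72
  3*X*Y ↦ 3·6·0·1 = 0
  2*X*Z ↦ 2·6·1·4 = 48
  2*Y*Z ↦ 2·1·0·4 = 0
Sum: F(6, 0, 4) = (-72) + (0) + (48) + (0) = -24.
Reducing mod 7: -24 ≡ 4 (mod 7).
Since F(a, b, c) ≡ 4 ≠ 0 (mod 7), P does NOT lie on the curve.


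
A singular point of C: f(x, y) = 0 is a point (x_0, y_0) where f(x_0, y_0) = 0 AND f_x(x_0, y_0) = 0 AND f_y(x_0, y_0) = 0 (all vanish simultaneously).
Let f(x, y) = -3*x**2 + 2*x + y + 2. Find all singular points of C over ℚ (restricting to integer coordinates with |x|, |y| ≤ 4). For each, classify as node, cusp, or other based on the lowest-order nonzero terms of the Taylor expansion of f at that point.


No singular points in the scanned grid; C is smooth there.

Compute partial derivatives:
  f_x = 2 - 6*x.
  f_y = 1.
f_y = 1 is a nonzero constant, so f_y never vanishes: no point (x, y) can satisfy f = f_x = f_y = 0. In particular no (x, y) ∈ {−4, ..., 4}² is singular; the curve is smooth.


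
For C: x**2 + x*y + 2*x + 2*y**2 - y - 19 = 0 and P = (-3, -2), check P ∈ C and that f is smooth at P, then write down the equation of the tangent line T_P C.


Tangent line at P: -6*x - 12*y - 42 = 0.

Step 1: f(-3, -2) = 0, so P lies on C.
Step 2: partial derivatives
  f_x(x, y) = 2*x + y + 2, f_y(x, y) = x + 4*y - 1.
  f_x(P) = -6, f_y(P) = -12 (gradient nonzero, so P is smooth).
Step 3: tangent line at P: -6·(x − -3) + -12·(y − -2) = 0.
Expanding: -6*x - 12*y - 42 = 0.


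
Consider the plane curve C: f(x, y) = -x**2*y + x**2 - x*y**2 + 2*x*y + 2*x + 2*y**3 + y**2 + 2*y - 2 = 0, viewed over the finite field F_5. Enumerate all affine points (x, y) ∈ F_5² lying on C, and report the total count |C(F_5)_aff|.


Affine F_5-points: {(0, 4), (3, 4), (4, 1)}; count = 3.

For each of the 25 pairs (x, y) ∈ F_5², evaluate f(x, y) mod 5. Record the zeros.
  x = 0: [0↦3, 1↦3, 2↦2, 3↦2, 4↦0]  zeros at y ∈ {4}
  x = 1: [0↦1, 1↦1, 2↦3, 3↦4, 4↦1]  zeros at y ∈ ∅
  x = 2: [0↦1, 1↦4, 2↦2, 3↦2, 4↦1]  zeros at y ∈ ∅
  x = 3: [0↦3, 1↦2, 2↦4, 3↦1, 4↦0]  zeros at y ∈ {4}
  x = 4: [0↦2, 1↦0, 2↦4, 3↦1, 4↦3]  zeros at y ∈ {1}
Collecting zeros: affine points = {(0, 4), (3, 4), (4, 1)}.
Total count |C(F_5)_aff| = 3.


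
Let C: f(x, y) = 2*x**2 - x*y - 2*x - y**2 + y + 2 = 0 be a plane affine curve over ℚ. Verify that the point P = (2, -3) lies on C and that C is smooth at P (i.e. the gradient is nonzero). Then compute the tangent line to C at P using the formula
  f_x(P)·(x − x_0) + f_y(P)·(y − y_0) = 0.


Tangent line at P: 9*x + 5*y - 3 = 0.

Step 1: f(2, -3) = 0, so P lies on C.
Step 2: partial derivatives
  f_x(x, y) = 4*x - y - 2, f_y(x, y) = -x - 2*y + 1.
  f_x(P) = 9, f_y(P) = 5 (gradient nonzero, so P is smooth).
Step 3: tangent line at P: 9·(x − 2) + 5·(y − -3) = 0.
Expanding: 9*x + 5*y - 3 = 0.


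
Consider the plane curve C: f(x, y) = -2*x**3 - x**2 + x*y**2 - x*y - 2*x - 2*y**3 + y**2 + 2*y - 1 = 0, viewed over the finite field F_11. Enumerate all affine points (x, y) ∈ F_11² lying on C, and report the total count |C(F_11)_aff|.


Affine F_11-points: {(0, 1), (0, 6), (0, 10), (4, 4), (5, 0), (5, 4), (5, 10), (6, 3), (6, 8), (6, 9), (7, 4), (7, 5), (7, 6), (9, 6)}; count = 14.

For each of the 121 pairs (x, y) ∈ F_11², evaluate f(x, y) mod 11. Record the zeros.
  x = 0: [0↦10, 1↦0, 2↦2, 3↦4, 4↦5, 5↦4, 6↦0, 7↦3, 8↦1, 9↦4, 10↦0]  zeros at y ∈ {1, 6, 10}
  x = 1: [0↦5, 1↦6, 2↦10, 3↦5, 4↦1, 5↦8, 6↦3, 7↦7, 8↦8, 9↦5, 10↦8]  zeros at y ∈ ∅
  x = 2: [0↦8, 1↦9, 2↦4, 3↦3, 4↦5, 5↦9, 6↦3, 7↦8, 8↦1, 9↦3, 10↦2]  zeros at y ∈ ∅
  x = 3: [0↦7, 1↦8, 2↦5, 3↦8, 4↦5, 5↦6, 6↦10, 7↦5, 8↦1, 9↦8, 10↦3]  zeros at y ∈ ∅
  x = 4: [0↦1, 1↦2, 2↦1, 3↦8, 4↦0, 5↦9, 6↦1, 7↦8, 8↦7, 9↦8, 10↦10]  zeros at y ∈ {4}
  x = 5: [0↦0, 1↦1, 2↦2, 3↦2, 4↦0, 5↦6, 6↦8, 7↦5, 8↦7, 9↦2, 10↦0]  zeros at y ∈ {0, 4, 10}
  x = 6: [0↦3, 1↦4, 2↦7, 3↦0, 4↦4, 5↦7, 6↦8, 7↦6, 8↦0, 9↦0, 10↦5]  zeros at y ∈ {3, 8, 9}
  x = 7: [0↦9, 1↦10, 2↦4, 3↦1, 4↦0, 5↦0, 6↦0, 7↦10, 8↦7, 9↦1, 10↦2]  zeros at y ∈ {4, 5, 6}
  x = 8: [0↦6, 1↦7, 2↦3, 3↦4, 4↦9, 5↦6, 6↦5, 7↦5, 8↦5, 9↦4, 10↦1]  zeros at y ∈ ∅
  x = 9: [0↦4, 1↦5, 2↦3, 3↦8, 4↦8, 5↦2, 6↦0, 7↦1, 8↦4, 9↦8, 10↦1]  zeros at y ∈ {6}
  x = 10: [0↦2, 1↦3, 2↦3, 3↦1, 4↦7, 5↦9, 6↦6, 7↦8, 8↦3, 9↦1, 10↦1]  zeros at y ∈ ∅
Collecting zeros: affine points = {(0, 1), (0, 6), (0, 10), (4, 4), (5, 0), (5, 4), (5, 10), (6, 3), (6, 8), (6, 9), (7, 4), (7, 5), (7, 6), (9, 6)}.
Total count |C(F_11)_aff| = 14.


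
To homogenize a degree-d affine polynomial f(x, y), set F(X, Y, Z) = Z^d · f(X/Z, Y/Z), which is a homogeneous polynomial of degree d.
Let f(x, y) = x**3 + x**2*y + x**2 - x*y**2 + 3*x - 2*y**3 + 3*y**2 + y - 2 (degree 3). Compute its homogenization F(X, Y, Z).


F(X, Y, Z) = X**3 + X**2*Y + X**2*Z - X*Y**2 + 3*X*Z**2 - 2*Y**3 + 3*Y**2*Z + Y*Z**2 - 2*Z**3

deg(f) = 3.
Substitute x = X/Z, y = Y/Z into f, then multiply by Z^3.
  monomial 1·x^3·y^0 ↦ 1·X^3·Y^0·Z^0.
  monomial 1·x^2·y^1 ↦ 1·X^2·Y^1·Z^0.
  monomial 1·x^2·y^0 ↦ 1·X^2·Y^0·Z^1.
  monomial -1·x^1·y^2 ↦ -1·X^1·Y^2·Z^0.
  monomial 3·x^1·y^0 ↦ 3·X^1·Y^0·Z^2.
  monomial -2·x^0·y^3 ↦ -2·X^0·Y^3·Z^0.
  monomial 3·x^0·y^2 ↦ 3·X^0·Y^2·Z^1.
  monomial 1·x^0·y^1 ↦ 1·X^0·Y^1·Z^2.
  monomial -2·x^0·y^0 ↦ -2·X^0·Y^0·Z^3.
Collecting: F(X, Y, Z) = X**3 + X**2*Y + X**2*Z - X*Y**2 + 3*X*Z**2 - 2*Y**3 + 3*Y**2*Z + Y*Z**2 - 2*Z**3.


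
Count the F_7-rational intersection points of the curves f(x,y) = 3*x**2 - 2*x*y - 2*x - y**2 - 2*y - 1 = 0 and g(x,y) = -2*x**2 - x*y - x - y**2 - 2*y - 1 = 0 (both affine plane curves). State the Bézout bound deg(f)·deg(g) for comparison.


Common zeros: {(0, 6)}; count = 1; Bézout bound = 4.

deg(f) = 2, deg(g) = 2, so Bézout bound = 4.
Scan x ∈ F_7. For each x, list the y ∈ F_7 with f(x, y) ≡ 0 and those with g(x, y) ≡ 0 (mod 7); the common zeros in that column are the intersection.
  x = 0: f ≡ 0 at y ∈ {6}; g ≡ 0 at y ∈ {6}; common: {6}.
  x = 1: f ≡ 0 at y ∈ {0, 3}; g ≡ 0 at y ∈ {2}; common: ∅.
  x = 2: f ≡ 0 at y ∈ {0, 1}; g ≡ 0 at y ∈ {5}; common: ∅.
  x = 3: f ≡ 0 at y ∈ {2, 4}; g ≡ 0 at y ∈ {1}; common: ∅.
  x = 4: f ≡ 0 at y ∈ {1, 3}; g ≡ 0 at y ∈ {4}; common: ∅.
  x = 5: f ≡ 0 at y ∈ {4, 5}; g ≡ 0 at y ∈ {0}; common: ∅.
  x = 6: f ≡ 0 at y ∈ {2, 5}; g ≡ 0 at y ∈ {3}; common: ∅.
Collecting: common zeros = {(0, 6)}, so the count is 1.
Comparison with the Bézout bound: 1 ≤ 4 = deg(f)·deg(g), as expected for curves with no common component (the affine F_7-count falls short of the bound because intersections may lie at infinity, over extension fields, or carry multiplicity).


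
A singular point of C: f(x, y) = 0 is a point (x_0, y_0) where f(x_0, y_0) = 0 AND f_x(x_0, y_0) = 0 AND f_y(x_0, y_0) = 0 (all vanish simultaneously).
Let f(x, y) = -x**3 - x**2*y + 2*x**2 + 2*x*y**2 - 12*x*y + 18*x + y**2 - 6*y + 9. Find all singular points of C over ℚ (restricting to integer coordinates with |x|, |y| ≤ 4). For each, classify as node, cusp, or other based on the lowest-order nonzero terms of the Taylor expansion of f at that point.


Singular points: {(0, 3)}; classification: node.

Compute partial derivatives:
  f_x = -3*x**2 - 2*x*y + 4*x + 2*y**2 - 12*y + 18.
  f_y = -x**2 + 4*x*y - 12*x + 2*y - 6.
Scan x_0 ∈ {−4, ..., 4}. For each x_0, f_y(x_0, y) is a polynomial in y; find its integer roots y ∈ {−4, ..., 4}, then test f_x and f at those candidates.
  x = -4: f_y(-4, y) = 26 - 14*y; no integer root y with |y| ≤ 4.
  x = -3: f_y(-3, y) = 21 - 10*y; no integer root y with |y| ≤ 4.
  x = -2: f_y(-2, y) = 14 - 6*y; no integer root y with |y| ≤ 4.
  x = -1: f_y(-1, y) = 5 - 2*y; no integer root y with |y| ≤ 4.
  x = 0: f_y(0, y) = 2*y - 6; vanishes at y ∈ {3}. (0, 3): f_x = 0, f = 0 — SINGULAR.
  x = 1: f_y(1, y) = 6*y - 19; no integer root y with |y| ≤ 4.
  x = 2: f_y(2, y) = 10*y - 34; no integer root y with |y| ≤ 4.
  x = 3: f_y(3, y) = 14*y - 51; no integer root y with |y| ≤ 4.
  x = 4: f_y(4, y) = 18*y - 70; no integer root y with |y| ≤ 4.
Only singular point on the grid: (0, 3).
Classify: substitute x = 0 + u, y = 3 + v and expand: f = -u**3 - u**2*v - u**2 + 2*u*v**2 + v**2.
No constant or linear terms (consistent with a singular point). Quadratic part: -u**2 + v**2. Cubic part: -u**3 - u**2*v + 2*u*v**2.
The quadratic part v**2 - u**2 = (v − u)(v + u) splits into two distinct linear factors, so there are two distinct tangent lines y − 3 = ±(x − 0) — this is a node (ordinary double point).
Classification: node.


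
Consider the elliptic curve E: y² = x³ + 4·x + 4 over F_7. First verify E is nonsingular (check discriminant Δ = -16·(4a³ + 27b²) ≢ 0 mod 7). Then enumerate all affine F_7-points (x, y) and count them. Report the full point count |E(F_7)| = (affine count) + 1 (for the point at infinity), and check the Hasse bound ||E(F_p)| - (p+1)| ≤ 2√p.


Affine points = {(0, 2), (0, 5), (1, 3), (1, 4), (3, 1), (3, 6), (4, 0), (5, 3), (5, 4)}; affine count = 9; |E(F_7)| = 10.

Discriminant check: Δ ∝ 4a³ + 27b² = 4·4³ + 27·4² = 4·64 + 27·16 ≡ 2 (mod 7). Nonzero ⇒ E is nonsingular.
For each x ∈ F_7, compute rhs = x³ + 4·x + 4 mod 7, then count y ∈ F_7 with y² ≡ rhs.
  x = 0: rhs = 4, matching y values: 2, 5 (2 points).
  x = 1: rhs = 2, matching y values: 3, 4 (2 points).
  x = 2: rhs = 6, matching y values: none (0 points).
  x = 3: rhs = 1, matching y values: 1, 6 (2 points).
  x = 4: rhs = 0, matching y values: 0 (1 points).
  x = 5: rhs = 2, matching y values: 3, 4 (2 points).
  x = 6: rhs = 6, matching y values: none (0 points).
Total affine count: 9.
Full point count |E(F_7)| = 9 + 1 = 10.
Hasse bound: |10 − (7+1)| = |2| = 2 ≤ 2√7 ≈ 5.2915 ✓.


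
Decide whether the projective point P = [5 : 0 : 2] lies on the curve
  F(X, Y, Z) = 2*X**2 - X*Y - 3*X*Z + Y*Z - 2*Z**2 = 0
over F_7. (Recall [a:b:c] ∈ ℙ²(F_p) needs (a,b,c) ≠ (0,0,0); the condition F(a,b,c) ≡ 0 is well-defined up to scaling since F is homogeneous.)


F(5,0,2) ≡ 5 (mod 7); P is NOT on the curve.

Evaluate F(5, 0, 2) term-by-term (mod 7).
  2*X**2 ↦ 2·25·1·1 = 50
  -X*Y ↦ -1·5·0·1 = 0
  -3*X*Z ↦ -3·5·1·2 = -30
  Y*Z ↦ 1·1·0·2 = 0
  -2*Z**2 ↦ -2·1·1·4 = -8
Sum: F(5, 0, 2) = (50) + (0) + (-30) + (0) + (-8) = 12.
Reducing mod 7: 12 ≡ 5 (mod 7).
Since F(a, b, c) ≡ 5 ≠ 0 (mod 7), P does NOT lie on the curve.


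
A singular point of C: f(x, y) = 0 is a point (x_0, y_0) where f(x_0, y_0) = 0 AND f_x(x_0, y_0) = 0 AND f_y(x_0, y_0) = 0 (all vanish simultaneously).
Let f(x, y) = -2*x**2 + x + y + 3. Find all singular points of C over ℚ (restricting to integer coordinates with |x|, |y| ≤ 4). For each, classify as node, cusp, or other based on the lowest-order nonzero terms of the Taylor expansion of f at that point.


No singular points in the scanned grid; C is smooth there.

Compute partial derivatives:
  f_x = 1 - 4*x.
  f_y = 1.
f_y = 1 is a nonzero constant, so f_y never vanishes: no point (x, y) can satisfy f = f_x = f_y = 0. In particular no (x, y) ∈ {−4, ..., 4}² is singular; the curve is smooth.


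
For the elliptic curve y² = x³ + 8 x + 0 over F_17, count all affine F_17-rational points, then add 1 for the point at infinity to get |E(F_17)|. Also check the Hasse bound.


Affine points = {(0, 0), (1, 3), (1, 14), (3, 0), (6, 3), (6, 14), (7, 5), (7, 12), (8, 7), (8, 10), (9, 6), (9, 11), (10, 3), (10, 14), (11, 5), (11, 12), (14, 0), (16, 5), (16, 12)}; affine count = 19; |E(F_17)| = 20.

Discriminant check: Δ ∝ 4a³ + 27b² = 4·8³ + 27·0² = 4·512 + 27·0 ≡ 8 (mod 17). Nonzero ⇒ E is nonsingular.
For each x ∈ F_17, compute rhs = x³ + 8·x + 0 mod 17, then count y ∈ F_17 with y² ≡ rhs.
  x = 0: rhs = 0, matching y values: 0 (1 points).
  x = 1: rhs = 9, matching y values: 3, 14 (2 points).
  x = 2: rhs = 7, matching y values: none (0 points).
  x = 3: rhs = 0, matching y values: 0 (1 points).
  x = 4: rhs = 11, matching y values: none (0 points).
  x = 5: rhs = 12, matching y values: none (0 points).
  x = 6: rhs = 9, matching y values: 3, 14 (2 points).
  x = 7: rhs = 8, matching y values: 5, 12 (2 points).
  x = 8: rhs = 15, matching y values: 7, 10 (2 points).
  x = 9: rhs = 2, matching y values: 6, 11 (2 points).
  x = 10: rhs = 9, matching y values: 3, 14 (2 points).
  x = 11: rhs = 8, matching y values: 5, 12 (2 points).
  x = 12: rhs = 5, matching y values: none (0 points).
  x = 13: rhs = 6, matching y values: none (0 points).
  x = 14: rhs = 0, matching y values: 0 (1 points).
  x = 15: rhs = 10, matching y values: none (0 points).
  x = 16: rhs = 8, matching y values: 5, 12 (2 points).
Total affine count: 19.
Full point count |E(F_17)| = 19 + 1 = 20.
Hasse bound: |20 − (17+1)| = |2| = 2 ≤ 2√17 ≈ 8.2462 ✓.


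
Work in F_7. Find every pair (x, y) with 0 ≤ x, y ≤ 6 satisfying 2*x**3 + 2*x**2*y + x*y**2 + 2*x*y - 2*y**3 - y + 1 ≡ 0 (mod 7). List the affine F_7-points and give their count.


Affine F_7-points: {(0, 3), (2, 1), (2, 3), (2, 4)}; count = 4.

For each of the 49 pairs (x, y) ∈ F_7², evaluate f(x, y) mod 7. Record the zeros.
  x = 0: [0↦1, 1↦5, 2↦4, 3↦0, 4↦2, 5↦5, 6↦4]  zeros at y ∈ {3}
  x = 1: [0↦3, 1↦5, 2↦4, 3↦2, 4↦1, 5↦3, 6↦3]  zeros at y ∈ ∅
  x = 2: [0↦3, 1↦0, 2↦3, 3↦0, 4↦0, 5↦5, 6↦3]  zeros at y ∈ {1, 3, 4}
  x = 3: [0↦6, 1↦2, 2↦6, 3↦6, 4↦4, 5↦2, 6↦2]  zeros at y ∈ ∅
  x = 4: [0↦3, 1↦2, 2↦4, 3↦4, 4↦4, 5↦6, 6↦5]  zeros at y ∈ ∅
  x = 5: [0↦6, 1↦5, 2↦2, 3↦6, 4↦5, 5↦1, 6↦3]  zeros at y ∈ ∅
  x = 6: [0↦6, 1↦2, 2↦5, 3↦3, 4↦5, 5↦6, 6↦1]  zeros at y ∈ ∅
Collecting zeros: affine points = {(0, 3), (2, 1), (2, 3), (2, 4)}.
Total count |C(F_7)_aff| = 4.


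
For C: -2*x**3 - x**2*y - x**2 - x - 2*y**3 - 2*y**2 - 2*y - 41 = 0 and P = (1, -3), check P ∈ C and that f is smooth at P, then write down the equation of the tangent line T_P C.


Tangent line at P: -3*x - 45*y - 132 = 0.

Step 1: f(1, -3) = 0, so P lies on C.
Step 2: partial derivatives
  f_x(x, y) = -6*x**2 - 2*x*y - 2*x - 1, f_y(x, y) = -x**2 - 6*y**2 - 4*y - 2.
  f_x(P) = -3, f_y(P) = -45 (gradient nonzero, so P is smooth).
Step 3: tangent line at P: -3·(x − 1) + -45·(y − -3) = 0.
Expanding: -3*x - 45*y - 132 = 0.


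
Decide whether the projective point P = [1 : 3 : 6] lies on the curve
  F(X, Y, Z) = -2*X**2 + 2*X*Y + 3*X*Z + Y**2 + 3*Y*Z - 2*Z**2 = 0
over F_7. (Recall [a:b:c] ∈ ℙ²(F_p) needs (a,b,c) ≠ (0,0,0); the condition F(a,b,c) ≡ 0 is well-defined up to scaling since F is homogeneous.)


F(1,3,6) ≡ 6 (mod 7); P is NOT on the curve.

Evaluate F(1, 3, 6) term-by-term (mod 7).
  -2*X**2 ↦ -2·1·1·1 = -2
  2*X*Y ↦ 2·1·3·1 = 6
  3*X*Z ↦ 3·1·1·6 = 18
  Y**2 ↦ 1·1·9·1 = 9
  3*Y*Z ↦ 3·1·3·6 = 54
  -2*Z**2 ↦ -2·1·1·36 = -72
Sum: F(1, 3, 6) = (-2) + (6) + (18) + (9) + (54) + (-72) = 13.
Reducing mod 7: 13 ≡ 6 (mod 7).
Since F(a, b, c) ≡ 6 ≠ 0 (mod 7), P does NOT lie on the curve.


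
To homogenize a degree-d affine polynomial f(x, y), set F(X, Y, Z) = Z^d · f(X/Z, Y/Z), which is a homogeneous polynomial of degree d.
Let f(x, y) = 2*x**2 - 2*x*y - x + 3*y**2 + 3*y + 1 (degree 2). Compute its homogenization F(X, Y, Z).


F(X, Y, Z) = 2*X**2 - 2*X*Y - X*Z + 3*Y**2 + 3*Y*Z + Z**2

deg(f) = 2.
Substitute x = X/Z, y = Y/Z into f, then multiply by Z^2.
  monomial 2·x^2·y^0 ↦ 2·X^2·Y^0·Z^0.
  monomial -2·x^1·y^1 ↦ -2·X^1·Y^1·Z^0.
  monomial -1·x^1·y^0 ↦ -1·X^1·Y^0·Z^1.
  monomial 3·x^0·y^2 ↦ 3·X^0·Y^2·Z^0.
  monomial 3·x^0·y^1 ↦ 3·X^0·Y^1·Z^1.
  monomial 1·x^0·y^0 ↦ 1·X^0·Y^0·Z^2.
Collecting: F(X, Y, Z) = 2*X**2 - 2*X*Y - X*Z + 3*Y**2 + 3*Y*Z + Z**2.


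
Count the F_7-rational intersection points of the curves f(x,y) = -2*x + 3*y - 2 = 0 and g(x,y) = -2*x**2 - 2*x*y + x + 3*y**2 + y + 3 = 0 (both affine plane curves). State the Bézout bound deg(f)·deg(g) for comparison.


Common zeros: {(6, 0)}; count = 1; Bézout bound = 2.

deg(f) = 1, deg(g) = 2, so Bézout bound = 2.
Scan x ∈ F_7. For each x, list the y ∈ F_7 with f(x, y) ≡ 0 and those with g(x, y) ≡ 0 (mod 7); the common zeros in that column are the intersection.
  x = 0: f ≡ 0 at y ∈ {3}; g ≡ 0 at y ∈ {1}; common: ∅.
  x = 1: f ≡ 0 at y ∈ {6}; g ≡ 0 at y ∈ ∅; common: ∅.
  x = 2: f ≡ 0 at y ∈ {2}; g ≡ 0 at y ∈ ∅; common: ∅.
  x = 3: f ≡ 0 at y ∈ {5}; g ≡ 0 at y ∈ {1, 3}; common: ∅.
  x = 4: f ≡ 0 at y ∈ {1}; g ≡ 0 at y ∈ ∅; common: ∅.
  x = 5: f ≡ 0 at y ∈ {4}; g ≡ 0 at y ∈ {0, 3}; common: ∅.
  x = 6: f ≡ 0 at y ∈ {0}; g ≡ 0 at y ∈ {0, 6}; common: {0}.
Collecting: common zeros = {(6, 0)}, so the count is 1.
Comparison with the Bézout bound: 1 ≤ 2 = deg(f)·deg(g), as expected for curves with no common component (the affine F_7-count falls short of the bound because intersections may lie at infinity, over extension fields, or carry multiplicity).


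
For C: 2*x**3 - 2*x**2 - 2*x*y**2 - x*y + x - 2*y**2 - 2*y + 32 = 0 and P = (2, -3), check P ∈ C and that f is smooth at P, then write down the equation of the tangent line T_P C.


Tangent line at P: 2*x + 32*y + 92 = 0.

Step 1: f(2, -3) = 0, so P lies on C.
Step 2: partial derivatives
  f_x(x, y) = 6*x**2 - 4*x - 2*y**2 - y + 1, f_y(x, y) = -4*x*y - x - 4*y - 2.
  f_x(P) = 2, f_y(P) = 32 (gradient nonzero, so P is smooth).
Step 3: tangent line at P: 2·(x − 2) + 32·(y − -3) = 0.
Expanding: 2*x + 32*y + 92 = 0.


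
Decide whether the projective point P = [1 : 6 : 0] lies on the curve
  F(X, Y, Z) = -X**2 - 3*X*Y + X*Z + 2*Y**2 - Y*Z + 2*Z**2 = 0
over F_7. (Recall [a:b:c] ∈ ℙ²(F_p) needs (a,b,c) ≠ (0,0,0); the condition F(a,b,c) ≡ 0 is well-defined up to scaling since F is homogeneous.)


F(1,6,0) ≡ 4 (mod 7); P is NOT on the curve.

Evaluate F(1, 6, 0) term-by-term (mod 7).
  -X**2 ↦ -1·1·1·1 = -1
  -3*X*Y ↦ -3·1·6·1 = -18
  X*Z ↦ 1·1·1·0 = 0
  2*Y**2 ↦ 2·1·36·1 = 72
  -Y*Z ↦ -1·1·6·0 = 0
  2*Z**2 ↦ 2·1·1·0 = 0
Sum: F(1, 6, 0) = (-1) + (-18) + (0) + (72) + (0) + (0) = 53.
Reducing mod 7: 53 ≡ 4 (mod 7).
Since F(a, b, c) ≡ 4 ≠ 0 (mod 7), P does NOT lie on the curve.


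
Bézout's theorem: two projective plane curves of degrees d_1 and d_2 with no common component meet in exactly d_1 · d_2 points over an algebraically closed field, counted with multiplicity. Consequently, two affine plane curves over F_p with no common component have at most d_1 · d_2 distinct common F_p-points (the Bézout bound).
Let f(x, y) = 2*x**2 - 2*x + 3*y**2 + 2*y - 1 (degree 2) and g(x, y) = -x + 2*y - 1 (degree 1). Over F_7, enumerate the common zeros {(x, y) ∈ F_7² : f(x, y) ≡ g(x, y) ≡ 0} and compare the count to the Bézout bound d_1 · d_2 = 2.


Common zeros: ∅; count = 0; Bézout bound = 2.

deg(f) = 2, deg(g) = 1, so Bézout bound = 2.
Scan x ∈ F_7. For each x, list the y ∈ F_7 with f(x, y) ≡ 0 and those with g(x, y) ≡ 0 (mod 7); the common zeros in that column are the intersection.
  x = 0: f ≡ 0 at y ∈ {5, 6}; g ≡ 0 at y ∈ {4}; common: ∅.
  x = 1: f ≡ 0 at y ∈ {5, 6}; g ≡ 0 at y ∈ {1}; common: ∅.
  x = 2: f ≡ 0 at y ∈ ∅; g ≡ 0 at y ∈ {5}; common: ∅.
  x = 3: f ≡ 0 at y ∈ ∅; g ≡ 0 at y ∈ {2}; common: ∅.
  x = 4: f ≡ 0 at y ∈ {1, 3}; g ≡ 0 at y ∈ {6}; common: ∅.
  x = 5: f ≡ 0 at y ∈ ∅; g ≡ 0 at y ∈ {3}; common: ∅.
  x = 6: f ≡ 0 at y ∈ ∅; g ≡ 0 at y ∈ {0}; common: ∅.
Collecting: common zeros = ∅, so the count is 0.
Comparison with the Bézout bound: 0 ≤ 2 = deg(f)·deg(g), as expected for curves with no common component (the affine F_7-count falls short of the bound because intersections may lie at infinity, over extension fields, or carry multiplicity).


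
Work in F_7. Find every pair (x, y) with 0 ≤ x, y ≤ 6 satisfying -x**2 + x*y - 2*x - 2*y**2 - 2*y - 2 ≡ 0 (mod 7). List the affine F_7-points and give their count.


Affine F_7-points: {(0, 2), (0, 4), (2, 3), (2, 4), (5, 6), (6, 3), (6, 6)}; count = 7.

For each of the 49 pairs (x, y) ∈ F_7², evaluate f(x, y) mod 7. Record the zeros.
  x = 0: [0↦5, 1↦1, 2↦0, 3↦2, 4↦0, 5↦1, 6↦5]  zeros at y ∈ {2, 4}
  x = 1: [0↦2, 1↦6, 2↦6, 3↦2, 4↦1, 5↦3, 6↦1]  zeros at y ∈ ∅
  x = 2: [0↦4, 1↦2, 2↦3, 3↦0, 4↦0, 5↦3, 6↦2]  zeros at y ∈ {3, 4}
  x = 3: [0↦4, 1↦3, 2↦5, 3↦3, 4↦4, 5↦1, 6↦1]  zeros at y ∈ ∅
  x = 4: [0↦2, 1↦2, 2↦5, 3↦4, 4↦6, 5↦4, 6↦5]  zeros at y ∈ ∅
  x = 5: [0↦5, 1↦6, 2↦3, 3↦3, 4↦6, 5↦5, 6↦0]  zeros at y ∈ {6}
  x = 6: [0↦6, 1↦1, 2↦6, 3↦0, 4↦4, 5↦4, 6↦0]  zeros at y ∈ {3, 6}
Collecting zeros: affine points = {(0, 2), (0, 4), (2, 3), (2, 4), (5, 6), (6, 3), (6, 6)}.
Total count |C(F_7)_aff| = 7.


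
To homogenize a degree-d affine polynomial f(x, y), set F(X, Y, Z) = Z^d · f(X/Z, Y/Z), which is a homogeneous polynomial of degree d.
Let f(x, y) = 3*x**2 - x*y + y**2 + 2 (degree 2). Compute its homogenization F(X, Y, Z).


F(X, Y, Z) = 3*X**2 - X*Y + Y**2 + 2*Z**2

deg(f) = 2.
Substitute x = X/Z, y = Y/Z into f, then multiply by Z^2.
  monomial 3·x^2·y^0 ↦ 3·X^2·Y^0·Z^0.
  monomial -1·x^1·y^1 ↦ -1·X^1·Y^1·Z^0.
  monomial 1·x^0·y^2 ↦ 1·X^0·Y^2·Z^0.
  monomial 2·x^0·y^0 ↦ 2·X^0·Y^0·Z^2.
Collecting: F(X, Y, Z) = 3*X**2 - X*Y + Y**2 + 2*Z**2.


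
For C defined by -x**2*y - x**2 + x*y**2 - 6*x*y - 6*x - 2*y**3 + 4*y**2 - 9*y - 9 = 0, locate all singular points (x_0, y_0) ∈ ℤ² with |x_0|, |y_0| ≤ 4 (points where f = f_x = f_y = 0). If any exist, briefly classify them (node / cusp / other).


Singular points: {(-3, 0)}; classification: node.

Compute partial derivatives:
  f_x = -2*x*y - 2*x + y**2 - 6*y - 6.
  f_y = -x**2 + 2*x*y - 6*x - 6*y**2 + 8*y - 9.
Scan x_0 ∈ {−4, ..., 4}. For each x_0, f_y(x_0, y) is a polynomial in y; find its integer roots y ∈ {−4, ..., 4}, then test f_x and f at those candidates.
  x = -4: f_y(-4, y) = -6*y**2 - 1; no integer root y with |y| ≤ 4.
  x = -3: f_y(-3, y) = -6*y**2 + 2*y; vanishes at y ∈ {0}. (-3, 0): f_x = 0, f = 0 — SINGULAR.
  x = -2: f_y(-2, y) = -6*y**2 + 4*y - 1; no integer root y with |y| ≤ 4.
  x = -1: f_y(-1, y) = -6*y**2 + 6*y - 4; no integer root y with |y| ≤ 4.
  x = 0: f_y(0, y) = -6*y**2 + 8*y - 9; no integer root y with |y| ≤ 4.
  x = 1: f_y(1, y) = -6*y**2 + 10*y - 16; no integer root y with |y| ≤ 4.
  x = 2: f_y(2, y) = -6*y**2 + 12*y - 25; no integer root y with |y| ≤ 4.
  x = 3: f_y(3, y) = -6*y**2 + 14*y - 36; no integer root y with |y| ≤ 4.
  x = 4: f_y(4, y) = -6*y**2 + 16*y - 49; no integer root y with |y| ≤ 4.
Only singular point on the grid: (-3, 0).
Classify: substitute x = -3 + u, y = 0 + v and expand: f = -u**2*v - u**2 + u*v**2 - 2*v**3 + v**2.
No constant or linear terms (consistent with a singular point). Quadratic part: -u**2 + v**2. Cubic part: -u**2*v + u*v**2 - 2*v**3.
The quadratic part v**2 - u**2 = (v − u)(v + u) splits into two distinct linear factors, so there are two distinct tangent lines y − 0 = ±(x − -3) — this is a node (ordinary double point).
Classification: node.


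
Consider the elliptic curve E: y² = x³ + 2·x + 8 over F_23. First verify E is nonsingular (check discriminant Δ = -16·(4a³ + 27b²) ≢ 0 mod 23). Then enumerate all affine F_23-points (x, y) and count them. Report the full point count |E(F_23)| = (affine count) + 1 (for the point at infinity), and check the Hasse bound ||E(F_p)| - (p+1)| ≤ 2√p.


Affine points = {(0, 10), (0, 13), (3, 8), (3, 15), (6, 11), (6, 12), (10, 4), (10, 19), (11, 2), (11, 21), (12, 9), (12, 14), (13, 0), (15, 3), (15, 20)}; affine count = 15; |E(F_23)| = 16.

Discriminant check: Δ ∝ 4a³ + 27b² = 4·2³ + 27·8² = 4·8 + 27·64 ≡ 12 (mod 23). Nonzero ⇒ E is nonsingular.
For each x ∈ F_23, compute rhs = x³ + 2·x + 8 mod 23, then count y ∈ F_23 with y² ≡ rhs.
  x = 0: rhs = 8, matching y values: 10, 13 (2 points).
  x = 1: rhs = 11, matching y values: none (0 points).
  x = 2: rhs = 20, matching y values: none (0 points).
  x = 3: rhs = 18, matching y values: 8, 15 (2 points).
  x = 4: rhs = 11, matching y values: none (0 points).
  x = 5: rhs = 5, matching y values: none (0 points).
  x = 6: rhs = 6, matching y values: 11, 12 (2 points).
  x = 7: rhs = 20, matching y values: none (0 points).
  x = 8: rhs = 7, matching y values: none (0 points).
  x = 9: rhs = 19, matching y values: none (0 points).
  x = 10: rhs = 16, matching y values: 4, 19 (2 points).
  x = 11: rhs = 4, matching y values: 2, 21 (2 points).
  x = 12: rhs = 12, matching y values: 9, 14 (2 points).
  x = 13: rhs = 0, matching y values: 0 (1 points).
  x = 14: rhs = 20, matching y values: none (0 points).
  x = 15: rhs = 9, matching y values: 3, 20 (2 points).
  x = 16: rhs = 19, matching y values: none (0 points).
  x = 17: rhs = 10, matching y values: none (0 points).
  x = 18: rhs = 11, matching y values: none (0 points).
  x = 19: rhs = 5, matching y values: none (0 points).
  x = 20: rhs = 21, matching y values: none (0 points).
  x = 21: rhs = 19, matching y values: none (0 points).
  x = 22: rhs = 5, matching y values: none (0 points).
Total affine count: 15.
Full point count |E(F_23)| = 15 + 1 = 16.
Hasse bound: |16 − (23+1)| = |-8| = 8 ≤ 2√23 ≈ 9.5917 ✓.


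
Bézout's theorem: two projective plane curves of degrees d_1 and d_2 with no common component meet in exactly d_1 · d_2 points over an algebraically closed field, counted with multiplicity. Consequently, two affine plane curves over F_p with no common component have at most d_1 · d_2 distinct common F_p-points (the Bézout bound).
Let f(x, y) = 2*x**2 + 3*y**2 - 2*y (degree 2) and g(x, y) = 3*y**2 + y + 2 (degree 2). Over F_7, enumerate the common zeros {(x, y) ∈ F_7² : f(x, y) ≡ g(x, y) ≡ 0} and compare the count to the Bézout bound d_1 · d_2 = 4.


Common zeros: ∅; count = 0; Bézout bound = 4.

deg(f) = 2, deg(g) = 2, so Bézout bound = 4.
Scan x ∈ F_7. For each x, list the y ∈ F_7 with f(x, y) ≡ 0 and those with g(x, y) ≡ 0 (mod 7); the common zeros in that column are the intersection.
  x = 0: f ≡ 0 at y ∈ {0, 3}; g ≡ 0 at y ∈ ∅; common: ∅.
  x = 1: f ≡ 0 at y ∈ {4, 6}; g ≡ 0 at y ∈ ∅; common: ∅.
  x = 2: f ≡ 0 at y ∈ ∅; g ≡ 0 at y ∈ ∅; common: ∅.
  x = 3: f ≡ 0 at y ∈ ∅; g ≡ 0 at y ∈ ∅; common: ∅.
  x = 4: f ≡ 0 at y ∈ ∅; g ≡ 0 at y ∈ ∅; common: ∅.
  x = 5: f ≡ 0 at y ∈ ∅; g ≡ 0 at y ∈ ∅; common: ∅.
  x = 6: f ≡ 0 at y ∈ {4, 6}; g ≡ 0 at y ∈ ∅; common: ∅.
Collecting: common zeros = ∅, so the count is 0.
Comparison with the Bézout bound: 0 ≤ 4 = deg(f)·deg(g), as expected for curves with no common component (the affine F_7-count falls short of the bound because intersections may lie at infinity, over extension fields, or carry multiplicity).


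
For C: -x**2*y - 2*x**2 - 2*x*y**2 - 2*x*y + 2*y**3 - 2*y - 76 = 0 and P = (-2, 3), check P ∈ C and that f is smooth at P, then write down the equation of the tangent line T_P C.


Tangent line at P: -4*x + 76*y - 236 = 0.

Step 1: f(-2, 3) = 0, so P lies on C.
Step 2: partial derivatives
  f_x(x, y) = -2*x*y - 4*x - 2*y**2 - 2*y, f_y(x, y) = -x**2 - 4*x*y - 2*x + 6*y**2 - 2.
  f_x(P) = -4, f_y(P) = 76 (gradient nonzero, so P is smooth).
Step 3: tangent line at P: -4·(x − -2) + 76·(y − 3) = 0.
Expanding: -4*x + 76*y - 236 = 0.


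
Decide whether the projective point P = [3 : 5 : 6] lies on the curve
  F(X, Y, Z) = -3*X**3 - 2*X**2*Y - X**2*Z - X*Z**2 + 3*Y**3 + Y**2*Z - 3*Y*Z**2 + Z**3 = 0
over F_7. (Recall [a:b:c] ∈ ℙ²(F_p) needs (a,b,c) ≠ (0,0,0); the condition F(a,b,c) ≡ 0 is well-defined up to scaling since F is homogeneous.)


F(3,5,6) ≡ 1 (mod 7); P is NOT on the curve.

Evaluate F(3, 5, 6) term-by-term (mod 7).
  -3*X**3 ↦ -3·27·1·1 = -81
  -2*X**2*Y ↦ -2·9·5·1 = -90
  -X**2*Z ↦ -1·9·1·6 = -54
  -X*Z**2 ↦ -1·3·1·36 = -108
  3*Y**3 ↦ 3·1·125·1 = 375
  Y**2*Z ↦ 1·1·25·6 = 150
  -3*Y*Z**2 ↦ -3·1·5·36 = -540
  Z**3 ↦ 1·1·1·216 = 216
Sum: F(3, 5, 6) = (-81) + (-90) + (-54) + (-108) + (375) + (150) + (-540) + (216) = -132.
Reducing mod 7: -132 ≡ 1 (mod 7).
Since F(a, b, c) ≡ 1 ≠ 0 (mod 7), P does NOT lie on the curve.


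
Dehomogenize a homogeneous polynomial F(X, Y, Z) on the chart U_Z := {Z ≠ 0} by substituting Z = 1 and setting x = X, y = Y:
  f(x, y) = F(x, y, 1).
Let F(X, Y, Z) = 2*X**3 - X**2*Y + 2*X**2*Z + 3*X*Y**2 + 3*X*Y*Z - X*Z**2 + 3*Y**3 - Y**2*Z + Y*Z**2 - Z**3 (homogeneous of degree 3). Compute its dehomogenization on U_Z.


f(x, y) = 2*x**3 - x**2*y + 2*x**2 + 3*x*y**2 + 3*x*y - x + 3*y**3 - y**2 + y - 1

On U_Z we set Z = 1. Each monomial c·X^i·Y^j·Z^k in F becomes c·x^i·y^j·1^k = c·x^i·y^j.
Substituting Z = 1: F(X, Y, 1) = 2*x**3 - x**2*y + 2*x**2 + 3*x*y**2 + 3*x*y - x + 3*y**3 - y**2 + y - 1.
Note: deg(f) ≤ deg(F) = 3; strict inequality happens when F is divisible by Z (lost terms).


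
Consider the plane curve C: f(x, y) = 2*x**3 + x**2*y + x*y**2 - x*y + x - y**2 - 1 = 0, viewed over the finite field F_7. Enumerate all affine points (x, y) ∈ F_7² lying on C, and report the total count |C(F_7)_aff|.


Affine F_7-points: {(3, 0), (3, 4), (4, 5), (5, 3), (5, 6), (6, 4)}; count = 6.

For each of the 49 pairs (x, y) ∈ F_7², evaluate f(x, y) mod 7. Record the zeros.
  x = 0: [0↦6, 1↦5, 2↦2, 3↦4, 4↦4, 5↦2, 6↦5]  zeros at y ∈ ∅
  x = 1: [0↦2, 1↦2, 2↦2, 3↦2, 4↦2, 5↦2, 6↦2]  zeros at y ∈ ∅
  x = 2: [0↦3, 1↦6, 2↦4, 3↦4, 4↦6, 5↦3, 6↦2]  zeros at y ∈ ∅
  x = 3: [0↦0, 1↦1, 2↦6, 3↦1, 4↦0, 5↦3, 6↦3]  zeros at y ∈ {0, 4}
  x = 4: [0↦5, 1↦6, 2↦6, 3↦5, 4↦3, 5↦0, 6↦3]  zeros at y ∈ {5}
  x = 5: [0↦2, 1↦5, 2↦2, 3↦0, 4↦6, 5↦6, 6↦0]  zeros at y ∈ {3, 6}
  x = 6: [0↦3, 1↦3, 2↦6, 3↦5, 4↦0, 5↦5, 6↦6]  zeros at y ∈ {4}
Collecting zeros: affine points = {(3, 0), (3, 4), (4, 5), (5, 3), (5, 6), (6, 4)}.
Total count |C(F_7)_aff| = 6.


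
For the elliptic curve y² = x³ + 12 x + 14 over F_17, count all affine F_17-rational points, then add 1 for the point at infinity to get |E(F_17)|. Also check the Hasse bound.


Affine points = {(3, 3), (3, 14), (6, 8), (6, 9), (7, 4), (7, 13), (9, 1), (9, 16), (11, 7), (11, 10), (12, 4), (12, 13), (13, 2), (13, 15), (14, 6), (14, 11), (15, 4), (15, 13), (16, 1), (16, 16)}; affine count = 20; |E(F_17)| = 21.

Discriminant check: Δ ∝ 4a³ + 27b² = 4·12³ + 27·14² = 4·1728 + 27·196 ≡ 15 (mod 17). Nonzero ⇒ E is nonsingular.
For each x ∈ F_17, compute rhs = x³ + 12·x + 14 mod 17, then count y ∈ F_17 with y² ≡ rhs.
  x = 0: rhs = 14, matching y values: none (0 points).
  x = 1: rhs = 10, matching y values: none (0 points).
  x = 2: rhs = 12, matching y values: none (0 points).
  x = 3: rhs = 9, matching y values: 3, 14 (2 points).
  x = 4: rhs = 7, matching y values: none (0 points).
  x = 5: rhs = 12, matching y values: none (0 points).
  x = 6: rhs = 13, matching y values: 8, 9 (2 points).
  x = 7: rhs = 16, matching y values: 4, 13 (2 points).
  x = 8: rhs = 10, matching y values: none (0 points).
  x = 9: rhs = 1, matching y values: 1, 16 (2 points).
  x = 10: rhs = 12, matching y values: none (0 points).
  x = 11: rhs = 15, matching y values: 7, 10 (2 points).
  x = 12: rhs = 16, matching y values: 4, 13 (2 points).
  x = 13: rhs = 4, matching y values: 2, 15 (2 points).
  x = 14: rhs = 2, matching y values: 6, 11 (2 points).
  x = 15: rhs = 16, matching y values: 4, 13 (2 points).
  x = 16: rhs = 1, matching y values: 1, 16 (2 points).
Total affine count: 20.
Full point count |E(F_17)| = 20 + 1 = 21.
Hasse bound: |21 − (17+1)| = |3| = 3 ≤ 2√17 ≈ 8.2462 ✓.


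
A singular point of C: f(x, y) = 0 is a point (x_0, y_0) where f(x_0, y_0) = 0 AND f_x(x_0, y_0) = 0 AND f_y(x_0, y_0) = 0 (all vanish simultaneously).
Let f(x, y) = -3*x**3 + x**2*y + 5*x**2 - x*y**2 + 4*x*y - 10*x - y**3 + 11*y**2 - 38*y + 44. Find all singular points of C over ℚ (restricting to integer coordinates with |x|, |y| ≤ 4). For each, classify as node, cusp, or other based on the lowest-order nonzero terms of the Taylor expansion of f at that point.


Singular points: {(1, 3)}; classification: node.

Compute partial derivatives:
  f_x = -9*x**2 + 2*x*y + 10*x - y**2 + 4*y - 10.
  f_y = x**2 - 2*x*y + 4*x - 3*y**2 + 22*y - 38.
Scan x_0 ∈ {−4, ..., 4}. For each x_0, f_y(x_0, y) is a polynomial in y; find its integer roots y ∈ {−4, ..., 4}, then test f_x and f at those candidates.
  x = -4: f_y(-4, y) = -3*y**2 + 30*y - 38; no integer root y with |y| ≤ 4.
  x = -3: f_y(-3, y) = -3*y**2 + 28*y - 41; no integer root y with |y| ≤ 4.
  x = -2: f_y(-2, y) = -3*y**2 + 26*y - 42; no integer root y with |y| ≤ 4.
  x = -1: f_y(-1, y) = -3*y**2 + 24*y - 41; no integer root y with |y| ≤ 4.
  x = 0: f_y(0, y) = -3*y**2 + 22*y - 38; no integer root y with |y| ≤ 4.
  x = 1: f_y(1, y) = -3*y**2 + 20*y - 33; vanishes at y ∈ {3}. (1, 3): f_x = 0, f = 0 — SINGULAR.
  x = 2: f_y(2, y) = -3*y**2 + 18*y - 26; no integer root y with |y| ≤ 4.
  x = 3: f_y(3, y) = -3*y**2 + 16*y - 17; no integer root y with |y| ≤ 4.
  x = 4: f_y(4, y) = -3*y**2 + 14*y - 6; no integer root y with |y| ≤ 4.
Only singular point on the grid: (1, 3).
Classify: substitute x = 1 + u, y = 3 + v and expand: f = -3*u**3 + u**2*v - u**2 - u*v**2 - v**3 + v**2.
No constant or linear terms (consistent with a singular point). Quadratic part: -u**2 + v**2. Cubic part: -3*u**3 + u**2*v - u*v**2 - v**3.
The quadratic part v**2 - u**2 = (v − u)(v + u) splits into two distinct linear factors, so there are two distinct tangent lines y − 3 = ±(x − 1) — this is a node (ordinary double point).
Classification: node.
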